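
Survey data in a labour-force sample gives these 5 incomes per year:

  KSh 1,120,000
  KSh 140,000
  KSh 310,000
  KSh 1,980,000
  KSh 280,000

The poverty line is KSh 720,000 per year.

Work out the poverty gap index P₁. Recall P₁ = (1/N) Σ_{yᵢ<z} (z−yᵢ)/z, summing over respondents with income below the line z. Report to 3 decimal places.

Below the line: KSh 140,000, KSh 280,000, KSh 310,000 (q = 3 of N = 5).
Shortfall ratios: (720000−140000)/720000 = 0.8056; (720000−280000)/720000 = 0.6111; (720000−310000)/720000 = 0.5694.
Σ = 1.986111. Dividing by the full population N = 5 gives P₁ = 0.397.

0.397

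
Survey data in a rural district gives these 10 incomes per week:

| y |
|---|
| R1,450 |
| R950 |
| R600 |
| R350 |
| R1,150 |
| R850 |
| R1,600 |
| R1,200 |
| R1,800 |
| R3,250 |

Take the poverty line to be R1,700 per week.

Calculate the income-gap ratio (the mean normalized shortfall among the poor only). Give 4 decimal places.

0.4007

Below the line: R350, R600, R850, R950, R1,150, R1,200, R1,450, R1,600 (q = 8 of N = 10).
Shortfall ratios (z−y)/z: 0.7941, 0.6471, 0.5000, 0.4412, 0.3235, 0.2941, 0.1471, 0.0588; sum = 3.205882.
The income-gap ratio divides by q (the poor only): 3.205882 / 8 = 0.4007.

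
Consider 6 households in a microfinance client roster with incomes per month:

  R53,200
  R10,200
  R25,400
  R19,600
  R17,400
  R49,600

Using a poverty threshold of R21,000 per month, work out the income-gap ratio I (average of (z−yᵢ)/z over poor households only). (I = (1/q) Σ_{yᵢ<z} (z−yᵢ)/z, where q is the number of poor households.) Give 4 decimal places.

0.2508

Below the line: R10,200, R17,400, R19,600 (q = 3 of N = 6).
Relative gaps: 0.5143, 0.1714, 0.0667; sum = 0.752381.
The income-gap ratio divides by q (the poor only): 0.752381 / 3 = 0.2508.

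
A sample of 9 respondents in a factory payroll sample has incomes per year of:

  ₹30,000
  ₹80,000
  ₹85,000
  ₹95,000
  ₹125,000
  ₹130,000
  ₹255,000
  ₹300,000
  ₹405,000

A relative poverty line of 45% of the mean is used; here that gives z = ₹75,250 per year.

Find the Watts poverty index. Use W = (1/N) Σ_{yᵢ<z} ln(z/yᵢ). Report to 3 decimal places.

0.102

Below z: ₹30,000 (q = 1 of N = 9).
ln(z/y) terms: ln(75250/30000) = 0.9196.
W = 0.919619 / 9 = 0.102.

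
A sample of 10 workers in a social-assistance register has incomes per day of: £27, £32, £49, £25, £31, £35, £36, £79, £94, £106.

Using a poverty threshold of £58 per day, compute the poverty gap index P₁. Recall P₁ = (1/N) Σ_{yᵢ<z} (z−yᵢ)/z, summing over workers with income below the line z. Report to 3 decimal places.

Below the line: £25, £27, £31, £32, £35, £36, £49 (q = 7 of N = 10).
Gap ratios (z−y)/z: (58−25)/58 = 0.5690; (58−27)/58 = 0.5345; (58−31)/58 = 0.4655; (58−32)/58 = 0.4483; (58−35)/58 = 0.3966; (58−36)/58 = 0.3793; (58−49)/58 = 0.1552.
Sum of shortfalls = 2.948276; P₁ averages over all N: 2.948276 / 10 = 0.295.

0.295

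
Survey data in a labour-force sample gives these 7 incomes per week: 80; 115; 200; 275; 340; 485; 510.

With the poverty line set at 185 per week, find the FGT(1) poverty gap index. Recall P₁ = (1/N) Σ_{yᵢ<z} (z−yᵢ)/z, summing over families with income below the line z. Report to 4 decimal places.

0.1351

Below the line: 80, 115 (q = 2 of N = 7).
Normalized shortfalls: (185−80)/185 = 0.5676; (185−115)/185 = 0.3784.
Sum of shortfalls = 0.945946; P₁ averages over all N: 0.945946 / 7 = 0.1351.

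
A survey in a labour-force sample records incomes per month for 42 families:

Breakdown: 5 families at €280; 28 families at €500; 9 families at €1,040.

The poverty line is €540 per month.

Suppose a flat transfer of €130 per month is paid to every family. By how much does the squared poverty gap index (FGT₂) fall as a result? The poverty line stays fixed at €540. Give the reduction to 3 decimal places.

Before: below the line — 5×€280, 28×€500; squared poverty gap index (FGT₂) = 0.03126.
After the €130 transfer: below the line — 5×€410; squared poverty gap index (FGT₂) = 0.00690.
Reduction = 0.03126 − 0.00690 = 0.024.

0.024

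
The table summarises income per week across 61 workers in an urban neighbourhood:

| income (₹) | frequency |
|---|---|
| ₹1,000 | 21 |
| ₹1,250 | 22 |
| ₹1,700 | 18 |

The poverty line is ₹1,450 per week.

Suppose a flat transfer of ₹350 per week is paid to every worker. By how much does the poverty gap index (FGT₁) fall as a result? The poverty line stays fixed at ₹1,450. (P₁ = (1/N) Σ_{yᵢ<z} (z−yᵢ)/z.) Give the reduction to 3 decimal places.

0.133

Before: below the line — 21×₹1,000, 22×₹1,250; poverty gap index (FGT₁) = 0.15659.
After the ₹350 transfer: below the line — 21×₹1,350; poverty gap index (FGT₁) = 0.02374.
Reduction = 0.15659 − 0.02374 = 0.133.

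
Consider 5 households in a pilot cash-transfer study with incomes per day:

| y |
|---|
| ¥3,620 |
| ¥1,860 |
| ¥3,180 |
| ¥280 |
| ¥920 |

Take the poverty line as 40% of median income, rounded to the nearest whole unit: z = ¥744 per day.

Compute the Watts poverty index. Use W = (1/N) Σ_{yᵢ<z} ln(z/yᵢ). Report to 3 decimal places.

0.195

Incomes under z: ¥280 (q = 1 of N = 5).
Log shortfalls: ln(744/280) = 0.9773.
W = 0.977251 / 5 = 0.195.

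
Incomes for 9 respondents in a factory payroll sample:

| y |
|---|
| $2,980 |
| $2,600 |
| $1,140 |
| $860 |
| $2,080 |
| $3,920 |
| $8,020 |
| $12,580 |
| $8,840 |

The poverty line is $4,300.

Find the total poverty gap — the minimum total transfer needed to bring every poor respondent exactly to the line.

Incomes under z: $860, $1,140, $2,080, $2,600, $2,980, $3,920 (q = 6 of N = 9).
Individual gaps: 4300−860 = 3440; 4300−1140 = 3160; 4300−2080 = 2220; 4300−2600 = 1700; 4300−2980 = 1320; 4300−3920 = 380.
Aggregate gap = $12,220.

$12,220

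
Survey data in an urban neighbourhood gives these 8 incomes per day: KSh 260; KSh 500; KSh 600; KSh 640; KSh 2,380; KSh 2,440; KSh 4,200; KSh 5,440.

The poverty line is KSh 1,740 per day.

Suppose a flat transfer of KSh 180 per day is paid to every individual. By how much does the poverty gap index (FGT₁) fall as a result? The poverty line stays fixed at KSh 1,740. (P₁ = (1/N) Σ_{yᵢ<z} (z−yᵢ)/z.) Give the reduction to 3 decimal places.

0.052

Before: below the line — KSh 260, KSh 500, KSh 600, KSh 640; poverty gap index (FGT₁) = 0.35632.
After the KSh 180 transfer: below the line — KSh 440, KSh 680, KSh 780, KSh 820; poverty gap index (FGT₁) = 0.30460.
Reduction = 0.35632 − 0.30460 = 0.052.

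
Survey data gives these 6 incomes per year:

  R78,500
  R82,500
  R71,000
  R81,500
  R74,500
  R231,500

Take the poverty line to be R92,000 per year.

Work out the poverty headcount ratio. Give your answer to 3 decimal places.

0.833

5 of the 6 people have income below R92,000.
H = 5/6 = 0.833.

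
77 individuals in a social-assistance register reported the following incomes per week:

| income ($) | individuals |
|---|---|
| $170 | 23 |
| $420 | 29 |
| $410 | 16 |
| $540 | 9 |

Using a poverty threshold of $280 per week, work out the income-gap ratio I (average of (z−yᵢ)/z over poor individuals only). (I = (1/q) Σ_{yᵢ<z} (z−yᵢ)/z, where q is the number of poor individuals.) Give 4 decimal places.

Poor units: 23×$170 (q = 23 of N = 77).
Shortfall ratios (z−y)/z: 0.3929 (×23); sum = 9.035714.
I averages over the q = 23 poor units only: 9.035714 / 23 = 0.3929.

0.3929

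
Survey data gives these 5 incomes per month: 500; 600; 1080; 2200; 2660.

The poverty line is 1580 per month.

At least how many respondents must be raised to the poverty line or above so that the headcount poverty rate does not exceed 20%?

2

3 of the 5 respondents are poor, so H = 3/5 = 0.600.
A headcount ratio of at most 20% allows at most ⌊0.20 × 5⌋ = 1 poor respondents.
So at least 3 − 1 = 2 must be lifted.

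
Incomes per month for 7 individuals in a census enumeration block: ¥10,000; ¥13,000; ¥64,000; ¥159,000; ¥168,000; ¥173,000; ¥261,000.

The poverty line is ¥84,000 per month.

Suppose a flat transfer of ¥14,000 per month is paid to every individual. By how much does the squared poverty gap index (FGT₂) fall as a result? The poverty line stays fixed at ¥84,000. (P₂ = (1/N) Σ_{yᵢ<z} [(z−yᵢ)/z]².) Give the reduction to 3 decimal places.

0.082

Before: below the line — ¥10,000, ¥13,000, ¥64,000; squared poverty gap index (FGT₂) = 0.22103.
After the ¥14,000 transfer: below the line — ¥24,000, ¥27,000, ¥78,000; squared poverty gap index (FGT₂) = 0.13940.
Reduction = 0.22103 − 0.13940 = 0.082.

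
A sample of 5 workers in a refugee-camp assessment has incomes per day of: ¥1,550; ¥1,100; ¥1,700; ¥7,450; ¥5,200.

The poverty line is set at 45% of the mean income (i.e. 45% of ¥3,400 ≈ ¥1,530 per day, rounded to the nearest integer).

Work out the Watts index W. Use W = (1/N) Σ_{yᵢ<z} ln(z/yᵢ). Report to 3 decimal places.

0.066

Poor units: ¥1,100 (q = 1 of N = 5).
Log gaps: ln(1530/1100) = 0.3300.
W = 0.329958 / 5 = 0.066.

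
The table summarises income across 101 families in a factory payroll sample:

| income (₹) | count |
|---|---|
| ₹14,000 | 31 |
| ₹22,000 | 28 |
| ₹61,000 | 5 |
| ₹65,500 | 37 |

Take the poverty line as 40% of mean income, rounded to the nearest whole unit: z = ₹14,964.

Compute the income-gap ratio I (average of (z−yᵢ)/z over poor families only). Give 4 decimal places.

Incomes under z: 31×₹14,000 (q = 31 of N = 101).
Shortfall ratios (z−y)/z: 0.0644 (×31); sum = 1.997060.
I averages over the q = 31 poor units only: 1.997060 / 31 = 0.0644.

0.0644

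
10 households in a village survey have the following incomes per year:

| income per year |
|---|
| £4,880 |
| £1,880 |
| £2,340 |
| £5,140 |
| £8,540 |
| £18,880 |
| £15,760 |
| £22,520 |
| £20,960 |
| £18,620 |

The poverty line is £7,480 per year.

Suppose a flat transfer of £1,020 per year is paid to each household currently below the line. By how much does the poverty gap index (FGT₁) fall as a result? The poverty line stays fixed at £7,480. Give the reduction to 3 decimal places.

0.055

Before: below the line — £1,880, £2,340, £4,880, £5,140; poverty gap index (FGT₁) = 0.20963.
After the £1,020 transfer: below the line — £2,900, £3,360, £5,900, £6,160; poverty gap index (FGT₁) = 0.15508.
Reduction = 0.20963 − 0.15508 = 0.055.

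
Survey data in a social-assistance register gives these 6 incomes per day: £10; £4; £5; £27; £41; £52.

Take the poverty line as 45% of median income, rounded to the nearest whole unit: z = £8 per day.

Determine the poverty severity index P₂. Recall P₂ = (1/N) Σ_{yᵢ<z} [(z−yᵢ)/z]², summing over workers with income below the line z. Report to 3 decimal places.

Poor units: £4, £5 (q = 2 of N = 6).
Normalized shortfalls: (8−4)/8 = 0.5000; (8−5)/8 = 0.3750.
Squared: 0.2500; 0.1406.
Sum = 0.390625; P₂ = 0.390625 / 6 = 0.065.

0.065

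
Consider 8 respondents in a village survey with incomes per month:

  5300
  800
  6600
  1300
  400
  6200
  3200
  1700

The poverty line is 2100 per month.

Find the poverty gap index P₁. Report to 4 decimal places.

Incomes under z: 400, 800, 1300, 1700 (q = 4 of N = 8).
Gap ratios (z−y)/z: (2100−400)/2100 = 0.8095; (2100−800)/2100 = 0.6190; (2100−1300)/2100 = 0.3810; (2100−1700)/2100 = 0.1905.
Sum of shortfalls = 2.000000; P₁ averages over all N: 2.000000 / 8 = 0.2500.

0.2500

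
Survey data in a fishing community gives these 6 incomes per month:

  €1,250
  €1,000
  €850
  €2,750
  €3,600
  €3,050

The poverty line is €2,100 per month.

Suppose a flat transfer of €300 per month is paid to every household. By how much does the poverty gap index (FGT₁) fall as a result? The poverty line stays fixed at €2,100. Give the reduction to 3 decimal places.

0.071

Before: below the line — €850, €1,000, €1,250; poverty gap index (FGT₁) = 0.25397.
After the €300 transfer: below the line — €1,150, €1,300, €1,550; poverty gap index (FGT₁) = 0.18254.
Reduction = 0.25397 − 0.18254 = 0.071.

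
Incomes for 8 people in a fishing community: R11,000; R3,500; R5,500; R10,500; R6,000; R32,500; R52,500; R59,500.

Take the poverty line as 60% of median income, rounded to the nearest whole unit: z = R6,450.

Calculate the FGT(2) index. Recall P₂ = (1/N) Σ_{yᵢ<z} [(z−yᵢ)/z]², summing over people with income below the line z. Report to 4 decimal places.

Below the line: R3,500, R5,500, R6,000 (q = 3 of N = 8).
Gap ratios (z−y)/z: (6450−3500)/6450 = 0.4574; (6450−5500)/6450 = 0.1473; (6450−6000)/6450 = 0.0698.
Squared: 0.2092; 0.0217; 0.0049.
Sum = 0.235743; P₂ = 0.235743 / 8 = 0.0295.

0.0295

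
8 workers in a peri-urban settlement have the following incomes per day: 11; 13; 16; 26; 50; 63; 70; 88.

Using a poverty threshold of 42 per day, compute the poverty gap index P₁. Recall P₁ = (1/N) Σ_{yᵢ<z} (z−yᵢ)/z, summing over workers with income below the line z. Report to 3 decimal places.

Below the line: 11, 13, 16, 26 (q = 4 of N = 8).
Normalized shortfalls: (42−11)/42 = 0.7381; (42−13)/42 = 0.6905; (42−16)/42 = 0.6190; (42−26)/42 = 0.3810.
Sum of shortfalls = 2.428571; P₁ averages over all N: 2.428571 / 8 = 0.304.

0.304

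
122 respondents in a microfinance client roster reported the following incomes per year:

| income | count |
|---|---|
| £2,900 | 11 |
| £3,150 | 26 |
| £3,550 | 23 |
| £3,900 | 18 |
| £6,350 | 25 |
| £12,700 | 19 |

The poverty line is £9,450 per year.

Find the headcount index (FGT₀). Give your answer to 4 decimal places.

0.8443

103 of the 122 respondents have income below £9,450.
H = 103/122 = 0.8443.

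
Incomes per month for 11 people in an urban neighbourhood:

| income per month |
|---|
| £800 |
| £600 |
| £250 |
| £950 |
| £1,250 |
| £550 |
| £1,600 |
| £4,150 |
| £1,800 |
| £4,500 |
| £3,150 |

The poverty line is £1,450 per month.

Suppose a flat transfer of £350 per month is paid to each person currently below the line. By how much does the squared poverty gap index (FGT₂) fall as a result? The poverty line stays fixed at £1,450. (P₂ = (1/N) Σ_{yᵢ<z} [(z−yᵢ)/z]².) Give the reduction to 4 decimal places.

Before: below the line — £250, £550, £600, £800, £950, £1,250; squared poverty gap index (FGT₂) = 0.159334.
After the £350 transfer: below the line — £600, £900, £950, £1,150, £1,300; squared poverty gap index (FGT₂) = 0.059994.
Reduction = 0.159334 − 0.059994 = 0.0993.

0.0993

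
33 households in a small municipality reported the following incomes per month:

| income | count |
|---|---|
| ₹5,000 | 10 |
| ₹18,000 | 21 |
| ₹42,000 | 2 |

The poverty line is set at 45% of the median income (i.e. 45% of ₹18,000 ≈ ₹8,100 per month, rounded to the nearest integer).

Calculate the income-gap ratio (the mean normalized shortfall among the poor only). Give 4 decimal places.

0.3827

Below the line: 10×₹5,000 (q = 10 of N = 33).
Relative gaps: 0.3827 (×10); sum = 3.827160.
I averages over the q = 10 poor units only: 3.827160 / 10 = 0.3827.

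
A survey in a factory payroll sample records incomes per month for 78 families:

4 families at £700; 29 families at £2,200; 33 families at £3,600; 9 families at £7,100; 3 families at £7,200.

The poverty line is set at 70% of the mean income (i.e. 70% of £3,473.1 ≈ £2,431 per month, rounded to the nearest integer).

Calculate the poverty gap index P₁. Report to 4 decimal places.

0.0718

Poor units: 4×£700, 29×£2,200 (q = 33 of N = 78).
Normalized shortfalls: (2431−700)/2431 = 0.7121 (×4); (2431−2200)/2431 = 0.0950 (×29).
Sum of shortfalls = 5.603867; P₁ averages over all N: 5.603867 / 78 = 0.0718.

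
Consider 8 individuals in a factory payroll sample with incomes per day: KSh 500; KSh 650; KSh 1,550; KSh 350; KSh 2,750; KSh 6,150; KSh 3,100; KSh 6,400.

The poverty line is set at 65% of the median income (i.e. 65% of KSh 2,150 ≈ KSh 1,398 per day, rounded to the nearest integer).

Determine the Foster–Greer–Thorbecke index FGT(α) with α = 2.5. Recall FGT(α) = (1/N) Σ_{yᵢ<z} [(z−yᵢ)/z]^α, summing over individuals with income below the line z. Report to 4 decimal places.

Below z: KSh 350, KSh 500, KSh 650 (q = 3 of N = 8).
Relative gaps: (1398−350)/1398 = 0.7496; (1398−500)/1398 = 0.6423; (1398−650)/1398 = 0.5351.
Raised to α = 2.5: 0.48656; 0.33069; 0.20940.
Sum = 1.026655; FGT(2.5) = 1.026655 / 8 = 0.1283.

0.1283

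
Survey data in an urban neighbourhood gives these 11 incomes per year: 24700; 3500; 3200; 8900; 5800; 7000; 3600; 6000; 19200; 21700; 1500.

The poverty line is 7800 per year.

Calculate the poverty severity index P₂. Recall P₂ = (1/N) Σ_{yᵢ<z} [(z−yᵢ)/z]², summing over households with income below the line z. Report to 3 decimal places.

0.157

Poor units: 1500, 3200, 3500, 3600, 5800, 6000, 7000 (q = 7 of N = 11).
Gap ratios (z−y)/z: (7800−1500)/7800 = 0.8077; (7800−3200)/7800 = 0.5897; (7800−3500)/7800 = 0.5513; (7800−3600)/7800 = 0.5385; (7800−5800)/7800 = 0.2564; (7800−6000)/7800 = 0.2308; (7800−7000)/7800 = 0.1026.
Squared: 0.6524; 0.3478; 0.3039; 0.2899; 0.0657; 0.0533; 0.0105.
Sum = 1.723537; P₂ = 1.723537 / 11 = 0.157.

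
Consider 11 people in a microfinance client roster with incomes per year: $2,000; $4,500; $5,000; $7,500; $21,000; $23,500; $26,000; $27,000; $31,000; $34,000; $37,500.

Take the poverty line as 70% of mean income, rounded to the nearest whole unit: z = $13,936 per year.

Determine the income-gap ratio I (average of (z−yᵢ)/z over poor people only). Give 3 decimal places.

Below z: $2,000, $4,500, $5,000, $7,500 (q = 4 of N = 11).
Shortfall ratios (z−y)/z: 0.8565, 0.6771, 0.6412, 0.4618; sum = 2.636625.
I averages over the q = 4 poor units only: 2.636625 / 4 = 0.659.

0.659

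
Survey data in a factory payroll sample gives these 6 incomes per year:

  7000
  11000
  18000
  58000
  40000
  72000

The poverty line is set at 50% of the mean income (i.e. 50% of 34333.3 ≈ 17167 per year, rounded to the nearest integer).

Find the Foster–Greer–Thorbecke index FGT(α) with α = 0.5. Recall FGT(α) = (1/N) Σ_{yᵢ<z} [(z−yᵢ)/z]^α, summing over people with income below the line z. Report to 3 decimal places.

Below z: 7000, 11000 (q = 2 of N = 6).
Shortfall ratios: (17167−7000)/17167 = 0.5922; (17167−11000)/17167 = 0.3592.
Raised to α = 0.5: 0.76957; 0.59936.
Sum = 1.368935; FGT(0.5) = 1.368935 / 6 = 0.228.

0.228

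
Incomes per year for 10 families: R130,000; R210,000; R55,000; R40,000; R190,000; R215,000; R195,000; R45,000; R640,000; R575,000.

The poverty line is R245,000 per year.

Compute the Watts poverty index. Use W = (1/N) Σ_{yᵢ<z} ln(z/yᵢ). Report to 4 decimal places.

0.6402

Below z: R40,000, R45,000, R55,000, R130,000, R190,000, R195,000, R210,000, R215,000 (q = 8 of N = 10).
Log shortfalls: ln(245000/40000) = 1.8124; ln(245000/45000) = 1.6946; ln(245000/55000) = 1.4939; ln(245000/130000) = 0.6337; ln(245000/190000) = 0.2542; ln(245000/195000) = 0.2283; ln(245000/210000) = 0.1542; ln(245000/215000) = 0.1306.
W = 6.401887 / 10 = 0.6402.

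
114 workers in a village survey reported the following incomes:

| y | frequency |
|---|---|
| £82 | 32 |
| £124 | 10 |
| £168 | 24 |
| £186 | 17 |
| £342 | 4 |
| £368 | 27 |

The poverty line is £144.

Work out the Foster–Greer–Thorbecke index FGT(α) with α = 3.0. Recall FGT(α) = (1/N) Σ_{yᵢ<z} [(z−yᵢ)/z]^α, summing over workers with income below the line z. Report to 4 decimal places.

Below z: 32×£82, 10×£124 (q = 42 of N = 114).
Gap ratios (z−y)/z: (144−82)/144 = 0.4306 (×32); (144−124)/144 = 0.1389 (×10).
Raised to α = 3.0: 0.07982 (×32); 0.00268 (×10).
Sum = 2.580890; FGT(3.0) = 2.580890 / 114 = 0.0226.

0.0226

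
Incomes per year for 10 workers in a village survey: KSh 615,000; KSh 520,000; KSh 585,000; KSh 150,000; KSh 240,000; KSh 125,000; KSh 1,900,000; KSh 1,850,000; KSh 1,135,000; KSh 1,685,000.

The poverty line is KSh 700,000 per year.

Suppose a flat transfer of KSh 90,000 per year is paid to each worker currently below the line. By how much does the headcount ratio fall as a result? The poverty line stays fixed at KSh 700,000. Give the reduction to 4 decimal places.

Before: below the line — KSh 125,000, KSh 150,000, KSh 240,000, KSh 520,000, KSh 585,000, KSh 615,000; headcount ratio = 0.600000.
After the KSh 90,000 transfer: below the line — KSh 215,000, KSh 240,000, KSh 330,000, KSh 610,000, KSh 675,000; headcount ratio = 0.500000.
Reduction = 0.600000 − 0.500000 = 0.1000.

0.1000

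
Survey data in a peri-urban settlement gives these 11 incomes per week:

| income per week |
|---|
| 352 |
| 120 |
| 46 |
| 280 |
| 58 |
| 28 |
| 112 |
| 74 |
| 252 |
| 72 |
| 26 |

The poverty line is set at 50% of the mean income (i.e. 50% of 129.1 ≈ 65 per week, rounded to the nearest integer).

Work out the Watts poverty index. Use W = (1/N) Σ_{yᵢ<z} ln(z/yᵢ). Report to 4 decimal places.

0.2017

Incomes under z: 26, 28, 46, 58 (q = 4 of N = 11).
ln(z/y) terms: ln(65/26) = 0.9163; ln(65/28) = 0.8422; ln(65/46) = 0.3457; ln(65/58) = 0.1139.
W = 2.218164 / 11 = 0.2017.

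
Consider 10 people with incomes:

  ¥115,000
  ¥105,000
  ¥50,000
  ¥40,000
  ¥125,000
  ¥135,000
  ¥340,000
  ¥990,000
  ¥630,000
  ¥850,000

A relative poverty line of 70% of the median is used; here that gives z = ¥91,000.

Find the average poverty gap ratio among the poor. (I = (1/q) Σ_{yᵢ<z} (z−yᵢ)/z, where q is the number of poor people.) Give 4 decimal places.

0.5055

Below z: ¥40,000, ¥50,000 (q = 2 of N = 10).
Shortfall ratios (z−y)/z: 0.5604, 0.4505; sum = 1.010989.
The income-gap ratio divides by q (the poor only): 1.010989 / 2 = 0.5055.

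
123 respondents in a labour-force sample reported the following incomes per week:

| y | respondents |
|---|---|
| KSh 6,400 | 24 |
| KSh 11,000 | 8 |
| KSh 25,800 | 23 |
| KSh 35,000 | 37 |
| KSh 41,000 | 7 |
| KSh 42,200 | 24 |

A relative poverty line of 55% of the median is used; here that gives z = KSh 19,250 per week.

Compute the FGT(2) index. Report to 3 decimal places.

0.099

Below the line: 24×KSh 6,400, 8×KSh 11,000 (q = 32 of N = 123).
Shortfall ratios: (19250−6400)/19250 = 0.6675 (×24); (19250−11000)/19250 = 0.4286 (×8).
Squared: 0.4456 (×24); 0.1837 (×8).
Sum = 12.163778; P₂ = 12.163778 / 123 = 0.099.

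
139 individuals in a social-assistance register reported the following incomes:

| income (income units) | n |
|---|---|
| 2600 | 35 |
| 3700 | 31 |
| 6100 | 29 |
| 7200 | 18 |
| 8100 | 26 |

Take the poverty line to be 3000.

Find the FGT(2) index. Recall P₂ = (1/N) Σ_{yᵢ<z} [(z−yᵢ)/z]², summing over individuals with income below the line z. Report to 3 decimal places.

Poor units: 35×2600 (q = 35 of N = 139).
Normalized shortfalls: (3000−2600)/3000 = 0.1333 (×35).
Squared: 0.0178 (×35).
Sum = 0.622222; P₂ = 0.622222 / 139 = 0.004.

0.004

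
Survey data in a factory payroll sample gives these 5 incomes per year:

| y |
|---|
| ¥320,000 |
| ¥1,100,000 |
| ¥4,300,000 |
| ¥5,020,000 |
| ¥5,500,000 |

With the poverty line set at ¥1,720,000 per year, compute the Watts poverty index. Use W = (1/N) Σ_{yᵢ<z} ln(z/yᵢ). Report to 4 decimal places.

0.4258

Incomes under z: ¥320,000, ¥1,100,000 (q = 2 of N = 5).
Log gaps: ln(1720000/320000) = 1.6818; ln(1720000/1100000) = 0.4470.
W = 2.128773 / 5 = 0.4258.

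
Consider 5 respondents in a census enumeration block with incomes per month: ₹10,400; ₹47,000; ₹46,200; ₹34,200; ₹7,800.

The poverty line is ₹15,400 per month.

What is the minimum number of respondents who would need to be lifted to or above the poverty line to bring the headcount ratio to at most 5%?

Currently q = 2 of N = 5 are below the line (H = 0.400).
A headcount ratio of at most 5% allows at most ⌊0.05 × 5⌋ = 0 poor respondents.
So at least 2 − 0 = 2 must be lifted.

2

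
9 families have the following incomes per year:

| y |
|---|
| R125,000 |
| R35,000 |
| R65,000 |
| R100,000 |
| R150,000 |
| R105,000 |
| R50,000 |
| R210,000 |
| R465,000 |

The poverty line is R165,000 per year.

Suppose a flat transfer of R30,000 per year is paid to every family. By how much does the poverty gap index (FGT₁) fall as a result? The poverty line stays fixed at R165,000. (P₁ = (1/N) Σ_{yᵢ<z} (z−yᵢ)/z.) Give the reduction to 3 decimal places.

Before: below the line — R35,000, R50,000, R65,000, R100,000, R105,000, R125,000, R150,000; poverty gap index (FGT₁) = 0.35354.
After the R30,000 transfer: below the line — R65,000, R80,000, R95,000, R130,000, R135,000, R155,000; poverty gap index (FGT₁) = 0.22222.
Reduction = 0.35354 − 0.22222 = 0.131.

0.131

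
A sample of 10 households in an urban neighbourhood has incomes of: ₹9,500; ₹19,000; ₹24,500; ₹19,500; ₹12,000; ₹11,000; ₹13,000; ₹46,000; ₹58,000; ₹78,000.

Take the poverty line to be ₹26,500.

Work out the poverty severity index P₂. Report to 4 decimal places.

Below the line: ₹9,500, ₹11,000, ₹12,000, ₹13,000, ₹19,000, ₹19,500, ₹24,500 (q = 7 of N = 10).
Gap ratios (z−y)/z: (26500−9500)/26500 = 0.6415; (26500−11000)/26500 = 0.5849; (26500−12000)/26500 = 0.5472; (26500−13000)/26500 = 0.5094; (26500−19000)/26500 = 0.2830; (26500−19500)/26500 = 0.2642; (26500−24500)/26500 = 0.0755.
Squared: 0.4115; 0.3421; 0.2994; 0.2595; 0.0801; 0.0698; 0.0057.
Sum = 1.468138; P₂ = 1.468138 / 10 = 0.1468.

0.1468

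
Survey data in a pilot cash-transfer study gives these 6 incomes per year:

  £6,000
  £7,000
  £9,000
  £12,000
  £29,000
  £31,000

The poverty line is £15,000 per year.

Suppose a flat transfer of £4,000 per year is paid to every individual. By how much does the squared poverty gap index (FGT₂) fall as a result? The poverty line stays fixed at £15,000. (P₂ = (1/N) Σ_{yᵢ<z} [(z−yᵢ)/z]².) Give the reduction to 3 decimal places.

0.107

Before: below the line — £6,000, £7,000, £9,000, £12,000; squared poverty gap index (FGT₂) = 0.14074.
After the £4,000 transfer: below the line — £10,000, £11,000, £13,000; squared poverty gap index (FGT₂) = 0.03333.
Reduction = 0.14074 − 0.03333 = 0.107.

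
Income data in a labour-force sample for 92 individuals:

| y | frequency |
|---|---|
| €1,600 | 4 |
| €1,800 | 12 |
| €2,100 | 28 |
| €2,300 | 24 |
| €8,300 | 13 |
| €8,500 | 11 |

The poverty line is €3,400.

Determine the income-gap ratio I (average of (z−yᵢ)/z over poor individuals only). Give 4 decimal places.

0.3858

Incomes under z: 4×€1,600, 12×€1,800, 28×€2,100, 24×€2,300 (q = 68 of N = 92).
Shortfall ratios (z−y)/z: 0.5294 (×4), 0.4706 (×12), 0.3824 (×28), 0.3235 (×24); sum = 26.235294.
The income-gap ratio divides by q (the poor only): 26.235294 / 68 = 0.3858.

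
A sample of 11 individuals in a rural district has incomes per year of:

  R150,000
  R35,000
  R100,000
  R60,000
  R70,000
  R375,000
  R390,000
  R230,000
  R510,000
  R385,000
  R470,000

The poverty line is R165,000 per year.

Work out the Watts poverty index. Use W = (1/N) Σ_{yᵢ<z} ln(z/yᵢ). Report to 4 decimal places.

0.3651

Incomes under z: R35,000, R60,000, R70,000, R100,000, R150,000 (q = 5 of N = 11).
ln(z/y) terms: ln(165000/35000) = 1.5506; ln(165000/60000) = 1.0116; ln(165000/70000) = 0.8575; ln(165000/100000) = 0.5008; ln(165000/150000) = 0.0953.
W = 4.015734 / 11 = 0.3651.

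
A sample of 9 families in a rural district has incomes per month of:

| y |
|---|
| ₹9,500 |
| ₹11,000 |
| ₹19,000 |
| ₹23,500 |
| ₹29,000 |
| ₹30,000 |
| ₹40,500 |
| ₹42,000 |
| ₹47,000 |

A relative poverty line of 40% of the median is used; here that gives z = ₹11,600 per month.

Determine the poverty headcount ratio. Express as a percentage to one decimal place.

2 of the 9 families have income below ₹11,600.
H = 2/9 = 22.2%.

22.2%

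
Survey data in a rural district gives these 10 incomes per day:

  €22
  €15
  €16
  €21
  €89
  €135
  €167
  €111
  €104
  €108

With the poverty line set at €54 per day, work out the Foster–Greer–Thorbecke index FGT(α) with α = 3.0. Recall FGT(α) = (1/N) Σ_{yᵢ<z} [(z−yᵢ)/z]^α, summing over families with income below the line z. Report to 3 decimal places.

0.116

Below the line: €15, €16, €21, €22 (q = 4 of N = 10).
Relative gaps: (54−15)/54 = 0.7222; (54−16)/54 = 0.7037; (54−21)/54 = 0.6111; (54−22)/54 = 0.5926.
Raised to α = 3.0: 0.37671; 0.34847; 0.22822; 0.20810.
Sum = 1.161510; FGT(3.0) = 1.161510 / 10 = 0.116.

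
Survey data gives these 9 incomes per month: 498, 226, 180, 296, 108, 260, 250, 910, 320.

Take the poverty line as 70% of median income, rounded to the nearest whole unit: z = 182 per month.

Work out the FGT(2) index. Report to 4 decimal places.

0.0184

Poor units: 108, 180 (q = 2 of N = 9).
Relative gaps: (182−108)/182 = 0.4066; (182−180)/182 = 0.0110.
Squared: 0.1653; 0.0001.
Sum = 0.165439; P₂ = 0.165439 / 9 = 0.0184.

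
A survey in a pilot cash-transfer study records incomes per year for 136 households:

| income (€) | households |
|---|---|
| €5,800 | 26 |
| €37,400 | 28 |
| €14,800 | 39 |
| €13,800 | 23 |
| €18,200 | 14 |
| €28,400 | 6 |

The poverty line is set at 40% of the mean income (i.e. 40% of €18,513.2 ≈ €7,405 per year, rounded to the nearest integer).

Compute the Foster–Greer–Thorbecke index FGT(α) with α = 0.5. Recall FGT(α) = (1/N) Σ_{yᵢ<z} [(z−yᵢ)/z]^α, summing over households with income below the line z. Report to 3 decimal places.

Poor units: 26×€5,800 (q = 26 of N = 136).
Normalized shortfalls: (7405−5800)/7405 = 0.2167 (×26).
Raised to α = 0.5: 0.46556 (×26).
Sum = 12.104541; FGT(0.5) = 12.104541 / 136 = 0.089.

0.089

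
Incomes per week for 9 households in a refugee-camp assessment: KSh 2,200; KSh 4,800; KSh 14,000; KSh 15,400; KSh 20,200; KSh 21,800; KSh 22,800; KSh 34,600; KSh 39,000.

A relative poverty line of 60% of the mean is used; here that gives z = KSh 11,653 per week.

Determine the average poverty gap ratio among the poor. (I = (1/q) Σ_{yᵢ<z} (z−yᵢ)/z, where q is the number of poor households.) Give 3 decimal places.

Poor units: KSh 2,200, KSh 4,800 (q = 2 of N = 9).
Shortfall ratios (z−y)/z: 0.8112, 0.5881; sum = 1.399296.
The income-gap ratio divides by q (the poor only): 1.399296 / 2 = 0.700.

0.700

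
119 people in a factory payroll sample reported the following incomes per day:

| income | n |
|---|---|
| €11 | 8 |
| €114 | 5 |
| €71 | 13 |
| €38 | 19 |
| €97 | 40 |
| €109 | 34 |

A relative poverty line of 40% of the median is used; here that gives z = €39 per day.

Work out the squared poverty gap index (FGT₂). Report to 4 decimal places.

Below the line: 8×€11, 19×€38 (q = 27 of N = 119).
Shortfall ratios: (39−11)/39 = 0.7179 (×8); (39−38)/39 = 0.0256 (×19).
Squared: 0.5155 (×8); 0.0007 (×19).
Sum = 4.136095; P₂ = 4.136095 / 119 = 0.0348.

0.0348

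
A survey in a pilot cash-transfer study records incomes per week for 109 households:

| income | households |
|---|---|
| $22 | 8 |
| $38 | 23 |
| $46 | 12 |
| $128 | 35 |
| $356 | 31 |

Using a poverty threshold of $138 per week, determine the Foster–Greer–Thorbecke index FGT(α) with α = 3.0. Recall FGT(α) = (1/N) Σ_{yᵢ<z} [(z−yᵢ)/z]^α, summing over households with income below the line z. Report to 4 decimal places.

0.1566

Below the line: 8×$22, 23×$38, 12×$46, 35×$128 (q = 78 of N = 109).
Shortfall ratios: (138−22)/138 = 0.8406 (×8); (138−38)/138 = 0.7246 (×23); (138−46)/138 = 0.6667 (×12); (138−128)/138 = 0.0725 (×35).
Raised to α = 3.0: 0.59393 (×8); 0.38051 (×23); 0.29630 (×12); 0.00038 (×35).
Sum = 17.071992; FGT(3.0) = 17.071992 / 109 = 0.1566.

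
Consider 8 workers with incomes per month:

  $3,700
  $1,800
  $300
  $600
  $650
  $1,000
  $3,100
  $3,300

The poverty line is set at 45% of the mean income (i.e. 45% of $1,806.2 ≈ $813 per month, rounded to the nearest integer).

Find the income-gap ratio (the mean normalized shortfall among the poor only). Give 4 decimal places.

0.3645

Poor units: $300, $600, $650 (q = 3 of N = 8).
Relative gaps: 0.6310, 0.2620, 0.2005; sum = 1.093481.
I averages over the q = 3 poor units only: 1.093481 / 3 = 0.3645.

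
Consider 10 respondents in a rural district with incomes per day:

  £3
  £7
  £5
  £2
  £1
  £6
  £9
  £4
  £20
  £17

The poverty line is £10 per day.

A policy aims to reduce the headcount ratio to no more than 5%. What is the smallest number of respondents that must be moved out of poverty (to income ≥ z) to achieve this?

Currently q = 8 of N = 10 are below the line (H = 0.800).
A headcount ratio of at most 5% allows at most ⌊0.05 × 10⌋ = 0 poor respondents.
So at least 8 − 0 = 8 must be lifted.

8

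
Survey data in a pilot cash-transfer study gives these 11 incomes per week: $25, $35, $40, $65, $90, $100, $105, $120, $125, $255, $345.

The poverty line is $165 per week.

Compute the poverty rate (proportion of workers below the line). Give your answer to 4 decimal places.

0.8182

9 of the 11 workers have income below $165.
H = 9/11 = 0.8182.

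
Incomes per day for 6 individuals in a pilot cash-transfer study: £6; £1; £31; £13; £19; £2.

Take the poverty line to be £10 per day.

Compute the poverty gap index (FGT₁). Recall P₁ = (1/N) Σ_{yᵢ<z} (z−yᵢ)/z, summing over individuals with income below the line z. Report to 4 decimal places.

Below z: £1, £2, £6 (q = 3 of N = 6).
Shortfall ratios: (10−1)/10 = 0.9000; (10−2)/10 = 0.8000; (10−6)/10 = 0.4000.
Sum of shortfalls = 2.100000; P₁ averages over all N: 2.100000 / 6 = 0.3500.

0.3500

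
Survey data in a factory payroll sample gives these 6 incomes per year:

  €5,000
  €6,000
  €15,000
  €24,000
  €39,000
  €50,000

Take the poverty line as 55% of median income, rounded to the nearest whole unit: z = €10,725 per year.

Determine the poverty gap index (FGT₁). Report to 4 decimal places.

0.1624

Incomes under z: €5,000, €6,000 (q = 2 of N = 6).
Shortfall ratios: (10725−5000)/10725 = 0.5338; (10725−6000)/10725 = 0.4406.
Σ = 0.974359. Dividing by the full population N = 6 gives P₁ = 0.1624.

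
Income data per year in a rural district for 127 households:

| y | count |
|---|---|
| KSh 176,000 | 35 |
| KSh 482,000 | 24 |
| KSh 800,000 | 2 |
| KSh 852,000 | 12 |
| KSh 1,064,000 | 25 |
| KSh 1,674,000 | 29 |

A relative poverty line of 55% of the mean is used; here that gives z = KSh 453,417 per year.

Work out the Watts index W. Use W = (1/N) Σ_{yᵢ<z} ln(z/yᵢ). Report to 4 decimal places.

Below the line: 35×KSh 176,000 (q = 35 of N = 127).
Log gaps: ln(453417/176000) = 0.9463 (×35).
W = 33.121488 / 127 = 0.2608.

0.2608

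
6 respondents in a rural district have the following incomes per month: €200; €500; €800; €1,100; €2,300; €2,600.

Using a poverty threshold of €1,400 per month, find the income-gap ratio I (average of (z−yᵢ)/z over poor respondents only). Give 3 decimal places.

Below z: €200, €500, €800, €1,100 (q = 4 of N = 6).
Shortfall ratios (z−y)/z: 0.8571, 0.6429, 0.4286, 0.2143; sum = 2.142857.
I averages over the q = 4 poor units only: 2.142857 / 4 = 0.536.

0.536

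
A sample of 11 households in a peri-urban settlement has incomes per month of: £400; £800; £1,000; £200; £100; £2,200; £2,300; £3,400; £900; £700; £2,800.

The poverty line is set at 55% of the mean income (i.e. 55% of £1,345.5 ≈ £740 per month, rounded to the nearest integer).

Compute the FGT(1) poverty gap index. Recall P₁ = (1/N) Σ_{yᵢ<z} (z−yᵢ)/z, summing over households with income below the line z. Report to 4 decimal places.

Below z: £100, £200, £400, £700 (q = 4 of N = 11).
Relative gaps: (740−100)/740 = 0.8649; (740−200)/740 = 0.7297; (740−400)/740 = 0.4595; (740−700)/740 = 0.0541.
Σ = 2.108108. Dividing by the full population N = 11 gives P₁ = 0.1916.

0.1916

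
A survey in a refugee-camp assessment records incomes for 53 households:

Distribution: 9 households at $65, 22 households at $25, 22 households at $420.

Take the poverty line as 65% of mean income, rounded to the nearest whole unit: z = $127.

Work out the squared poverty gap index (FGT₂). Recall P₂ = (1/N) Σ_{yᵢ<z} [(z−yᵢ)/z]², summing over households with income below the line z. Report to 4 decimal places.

0.3082

Below z: 22×$25, 9×$65 (q = 31 of N = 53).
Shortfall ratios: (127−25)/127 = 0.8031 (×22); (127−65)/127 = 0.4882 (×9).
Squared: 0.6450 (×22); 0.2383 (×9).
Sum = 16.336041; P₂ = 16.336041 / 53 = 0.3082.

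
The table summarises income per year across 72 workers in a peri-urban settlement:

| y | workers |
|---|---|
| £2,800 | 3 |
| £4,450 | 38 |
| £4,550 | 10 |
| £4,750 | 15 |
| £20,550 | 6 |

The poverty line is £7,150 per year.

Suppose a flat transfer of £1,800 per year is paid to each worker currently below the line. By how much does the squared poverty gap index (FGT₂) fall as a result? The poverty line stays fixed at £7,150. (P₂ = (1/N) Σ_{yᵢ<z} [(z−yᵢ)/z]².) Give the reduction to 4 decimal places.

Before: below the line — 3×£2,800, 38×£4,450, 10×£4,550, 15×£4,750; squared poverty gap index (FGT₂) = 0.132521.
After the £1,800 transfer: below the line — 3×£4,600, 38×£6,250, 10×£6,350, 15×£6,550; squared poverty gap index (FGT₂) = 0.016868.
Reduction = 0.132521 − 0.016868 = 0.1157.

0.1157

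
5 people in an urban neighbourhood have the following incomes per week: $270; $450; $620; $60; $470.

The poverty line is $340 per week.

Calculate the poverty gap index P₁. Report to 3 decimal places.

0.206

Incomes under z: $60, $270 (q = 2 of N = 5).
Normalized shortfalls: (340−60)/340 = 0.8235; (340−270)/340 = 0.2059.
Sum of shortfalls = 1.029412; P₁ averages over all N: 1.029412 / 5 = 0.206.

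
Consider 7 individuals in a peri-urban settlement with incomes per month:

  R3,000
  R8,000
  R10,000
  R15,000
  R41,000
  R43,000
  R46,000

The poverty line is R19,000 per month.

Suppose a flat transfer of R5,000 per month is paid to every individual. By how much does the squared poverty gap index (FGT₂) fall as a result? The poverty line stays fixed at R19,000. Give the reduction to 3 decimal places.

0.119

Before: below the line — R3,000, R8,000, R10,000, R15,000; squared poverty gap index (FGT₂) = 0.18757.
After the R5,000 transfer: below the line — R8,000, R13,000, R15,000; squared poverty gap index (FGT₂) = 0.06846.
Reduction = 0.18757 − 0.06846 = 0.119.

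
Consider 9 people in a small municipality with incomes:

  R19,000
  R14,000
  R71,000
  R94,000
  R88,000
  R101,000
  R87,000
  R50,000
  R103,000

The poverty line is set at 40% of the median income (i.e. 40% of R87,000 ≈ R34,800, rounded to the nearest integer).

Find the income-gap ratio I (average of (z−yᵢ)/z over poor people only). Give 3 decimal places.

Below z: R14,000, R19,000 (q = 2 of N = 9).
Relative gaps: 0.5977, 0.4540; sum = 1.051724.
I averages over the q = 2 poor units only: 1.051724 / 2 = 0.526.

0.526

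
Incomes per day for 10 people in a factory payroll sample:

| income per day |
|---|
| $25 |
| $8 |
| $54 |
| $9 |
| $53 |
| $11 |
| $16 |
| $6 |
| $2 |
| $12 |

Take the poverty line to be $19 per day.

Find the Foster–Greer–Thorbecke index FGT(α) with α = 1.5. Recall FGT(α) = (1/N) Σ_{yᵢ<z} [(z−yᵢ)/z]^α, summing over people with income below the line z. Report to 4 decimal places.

Poor units: $2, $6, $8, $9, $11, $12, $16 (q = 7 of N = 10).
Relative gaps: (19−2)/19 = 0.8947; (19−6)/19 = 0.6842; (19−8)/19 = 0.5789; (19−9)/19 = 0.5263; (19−11)/19 = 0.4211; (19−12)/19 = 0.3684; (19−16)/19 = 0.1579.
Raised to α = 1.5: 0.84634; 0.56596; 0.44051; 0.38183; 0.27322; 0.22362; 0.06274.
Sum = 2.794217; FGT(1.5) = 2.794217 / 10 = 0.2794.

0.2794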